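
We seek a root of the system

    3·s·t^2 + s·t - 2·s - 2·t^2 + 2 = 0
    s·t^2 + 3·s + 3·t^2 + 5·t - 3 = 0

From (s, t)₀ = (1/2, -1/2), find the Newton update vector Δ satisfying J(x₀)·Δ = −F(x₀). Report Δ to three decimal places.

(0.691, 0.585)

At (1/2, -1/2): F = (0.625, -3.125).
Jacobian J = [[3·t^2 + t - 2, 6·s·t + s - 4·t], [t^2 + 3, 2·s·t + 6·t + 5]].
At the point, J = [[-1.750, 1.000], [3.250, 1.500]] (det J = -5.875).
Solving J·Δ = −F gives Δ = (0.691, 0.585).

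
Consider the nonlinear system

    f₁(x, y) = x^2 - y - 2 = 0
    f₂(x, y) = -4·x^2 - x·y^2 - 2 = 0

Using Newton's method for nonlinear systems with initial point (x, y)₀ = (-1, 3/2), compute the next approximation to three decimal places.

(-46.000, 89.000)

At (-1, 3/2): F = (-2.500, -3.750).
Jacobian J = [[2·x, -1], [-8·x - y^2, -2·x·y]].
At the point, J = [[-2.000, -1.000], [5.750, 3.000]] (det J = -0.250).
Solving J·Δ = −F gives Δ = (-45.000, 87.500).
Then the next iterate is (x, y)₁ = (-46.000, 89.000).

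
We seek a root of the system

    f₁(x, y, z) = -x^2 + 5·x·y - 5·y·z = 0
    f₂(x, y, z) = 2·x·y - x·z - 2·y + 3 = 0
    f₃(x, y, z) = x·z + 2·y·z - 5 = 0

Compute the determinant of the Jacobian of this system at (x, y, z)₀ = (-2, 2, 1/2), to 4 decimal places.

J = [[-2·x + 5·y, 5·x - 5·z, -5·y], [2·y - z, 2·x - 2, -x], [z, 2·z, x + 2·y]].
At the point, J = [[14.0000, -12.5000, -10.0000], [3.5000, -6.0000, 2.0000], [0.5000, 1.0000, 2.0000]].
det J = -186.0000.

-186.0000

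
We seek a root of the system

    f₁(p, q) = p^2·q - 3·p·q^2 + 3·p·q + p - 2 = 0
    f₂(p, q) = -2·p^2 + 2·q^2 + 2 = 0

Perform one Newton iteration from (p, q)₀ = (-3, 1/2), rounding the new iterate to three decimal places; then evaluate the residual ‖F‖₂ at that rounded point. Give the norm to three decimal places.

At (-3, 1/2): F = (-2.750, -15.500).
Jacobian J = [[2·p·q - 3·q^2 + 3·q + 1, p^2 - 6·p·q + 3·p], [-4·p, 4·q]].
At the point, J = [[-1.250, 9.000], [12.000, 2.000]] (det J = -110.500).
Solving J·Δ = −F gives Δ = (1.213, 0.474).
Then the next iterate is (p, q)₁ = (-1.787, 0.974).
Re-evaluating at (-1.787, 0.974): F = (-0.81242, -2.48939), so ‖F‖₂ = 2.619.

2.619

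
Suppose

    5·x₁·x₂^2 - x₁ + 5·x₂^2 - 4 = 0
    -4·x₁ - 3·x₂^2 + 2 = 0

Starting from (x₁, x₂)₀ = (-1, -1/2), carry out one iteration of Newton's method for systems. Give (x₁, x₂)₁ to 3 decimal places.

At (-1, -1/2): F = (-3.000, 5.250).
Jacobian J = [[5·x₂^2 - 1, 10·x₁·x₂ + 10·x₂], [-4, -6·x₂]].
At the point, J = [[0.250, 0.000], [-4.000, 3.000]] (det J = 0.750).
Solving J·Δ = −F gives Δ = (12.000, 14.250).
Then the next iterate is (x₁, x₂)₁ = (11.000, 13.750).

(11.000, 13.750)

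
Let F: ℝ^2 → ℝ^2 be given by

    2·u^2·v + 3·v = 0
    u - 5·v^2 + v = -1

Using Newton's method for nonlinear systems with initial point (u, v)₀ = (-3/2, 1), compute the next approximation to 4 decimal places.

(-0.7742, 0.5806)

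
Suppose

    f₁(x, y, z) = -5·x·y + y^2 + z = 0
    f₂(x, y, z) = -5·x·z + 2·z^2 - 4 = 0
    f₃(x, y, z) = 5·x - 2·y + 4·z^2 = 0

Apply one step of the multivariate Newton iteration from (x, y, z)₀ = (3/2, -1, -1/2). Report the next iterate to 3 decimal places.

(-1.566, -1.854, -1.280)

At (3/2, -1, -1/2): F = (8.000, 0.250, 10.500).
Jacobian J = [[-5·y, -5·x + 2·y, 1], [-5·z, 0, -5·x + 4·z], [5, -2, 8·z]].
At the point, J = [[5.000, -9.500, 1.000], [2.500, 0.000, -9.500], [5.000, -2.000, -4.000]] (det J = 256.250).
Solving J·Δ = −F gives Δ = (-3.066, -0.854, -0.780).
Then the next iterate is (x, y, z)₁ = (-1.566, -1.854, -1.280).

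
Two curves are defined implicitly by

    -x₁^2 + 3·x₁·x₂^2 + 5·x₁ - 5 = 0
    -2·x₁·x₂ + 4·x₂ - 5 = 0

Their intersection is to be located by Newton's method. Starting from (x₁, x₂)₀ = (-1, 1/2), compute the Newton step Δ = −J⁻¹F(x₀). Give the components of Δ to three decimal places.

(1.759, 0.626)

At (-1, 1/2): F = (-11.750, -2.000).
Jacobian J = [[-2·x₁ + 3·x₂^2 + 5, 6·x₁·x₂], [-2·x₂, -2·x₁ + 4]].
At the point, J = [[7.750, -3.000], [-1.000, 6.000]] (det J = 43.500).
Solving J·Δ = −F gives Δ = (1.759, 0.626).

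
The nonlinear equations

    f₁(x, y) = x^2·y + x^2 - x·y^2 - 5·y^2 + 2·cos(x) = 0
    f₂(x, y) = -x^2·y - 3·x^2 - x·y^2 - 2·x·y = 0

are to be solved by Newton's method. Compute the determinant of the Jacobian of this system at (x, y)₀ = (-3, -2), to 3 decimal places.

-136.234

J = [[2·x·y + 2·x - y^2 - 2·sin(x), x^2 - 2·x·y - 10·y], [-2·x·y - 6·x - y^2 - 2·y, -x^2 - 2·x·y - 2·x]].
At the point, J = [[2.28224, 17.000], [6.000, -15.000]].
det J = -136.234.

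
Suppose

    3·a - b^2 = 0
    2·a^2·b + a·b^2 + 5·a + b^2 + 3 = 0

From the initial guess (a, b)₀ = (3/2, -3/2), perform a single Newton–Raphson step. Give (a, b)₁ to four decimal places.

(-7.8000, 7.0500)

At (3/2, -3/2): F = (2.2500, 9.3750).
Jacobian J = [[3, -2·b], [4·a·b + b^2 + 5, 2·a^2 + 2·a·b + 2·b]].
At the point, J = [[3.0000, 3.0000], [-1.7500, -3.0000]] (det J = -3.7500).
Solving J·Δ = −F gives Δ = (-9.3000, 8.5500).
Then the next iterate is (a, b)₁ = (-7.8000, 7.0500).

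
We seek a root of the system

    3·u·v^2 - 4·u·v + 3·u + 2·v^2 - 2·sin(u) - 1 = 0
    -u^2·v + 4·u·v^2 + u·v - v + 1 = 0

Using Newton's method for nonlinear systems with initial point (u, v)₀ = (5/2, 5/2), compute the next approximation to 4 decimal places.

At (5/2, 5/2): F = (39.678056, 51.6250).
Jacobian J = [[3·v^2 - 4·v - 2·cos(u) + 3, 6·u·v - 4·u + 4·v], [-2·u·v + 4·v^2 + v, -u^2 + 8·u·v + u - 1]].
At the point, J = [[13.352287, 37.5000], [15.0000, 45.2500]] (det J = 41.690997).
Solving J·Δ = −F gives Δ = (3.3702, -2.2581).
Then the next iterate is (u, v)₁ = (5.8702, 0.2419).

(5.8702, 0.2419)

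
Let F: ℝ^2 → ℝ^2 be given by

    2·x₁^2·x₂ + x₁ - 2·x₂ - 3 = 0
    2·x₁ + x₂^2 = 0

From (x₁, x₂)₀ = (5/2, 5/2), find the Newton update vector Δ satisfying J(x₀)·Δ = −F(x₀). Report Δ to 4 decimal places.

At (5/2, 5/2): F = (25.7500, 11.2500).
Jacobian J = [[4·x₁·x₂ + 1, 2·x₁^2 - 2], [2, 2·x₂]].
At the point, J = [[26.0000, 10.5000], [2.0000, 5.0000]] (det J = 109.0000).
Solving J·Δ = −F gives Δ = (-0.0975, -2.2110).

(-0.0975, -2.2110)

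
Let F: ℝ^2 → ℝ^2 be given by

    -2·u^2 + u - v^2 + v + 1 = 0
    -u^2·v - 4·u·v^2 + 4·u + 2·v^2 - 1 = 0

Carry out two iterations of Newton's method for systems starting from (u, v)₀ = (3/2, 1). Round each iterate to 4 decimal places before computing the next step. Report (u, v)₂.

At (3/2, 1): F = (-2.0000, -1.2500).
Jacobian J = [[-4·u + 1, -2·v + 1], [-2·u·v - 4·v^2 + 4, -u^2 - 8·u·v + 4·v]].
At the point, J = [[-5.0000, -1.0000], [-3.0000, -10.2500]] (det J = 48.2500).
Solving J·Δ = −F gives Δ = (-0.3990, -0.0052).
Then the next iterate is (u, v)₁ = (1.1010, 0.9948).
Round to (1.1010, 0.9948) and repeat: F = (-0.318229, -0.180961), J = [[-3.4040, -0.9896], [-2.149058, -5.995199]].
Δ = (-0.0946, 0.0037), so (u, v)₂ = (1.0064, 0.9985).

(1.0064, 0.9985)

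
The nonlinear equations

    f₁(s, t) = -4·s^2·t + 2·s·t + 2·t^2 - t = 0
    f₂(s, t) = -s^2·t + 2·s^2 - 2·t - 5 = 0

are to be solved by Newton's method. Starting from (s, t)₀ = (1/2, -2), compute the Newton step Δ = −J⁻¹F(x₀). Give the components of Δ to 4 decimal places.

(0.8333, 1.4815)

At (1/2, -2): F = (10.0000, 0.0000).
Jacobian J = [[-8·s·t + 2·t, -4·s^2 + 2·s + 4·t - 1], [-2·s·t + 4·s, -s^2 - 2]].
At the point, J = [[4.0000, -9.0000], [4.0000, -2.2500]] (det J = 27.0000).
Solving J·Δ = −F gives Δ = (0.8333, 1.4815).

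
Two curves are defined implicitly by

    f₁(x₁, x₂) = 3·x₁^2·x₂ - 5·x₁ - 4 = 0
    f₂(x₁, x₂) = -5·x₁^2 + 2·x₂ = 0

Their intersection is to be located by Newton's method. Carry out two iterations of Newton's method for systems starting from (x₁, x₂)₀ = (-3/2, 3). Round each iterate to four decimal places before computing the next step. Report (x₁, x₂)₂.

At (-3/2, 3): F = (23.7500, -5.2500).
Jacobian J = [[6·x₁·x₂ - 5, 3·x₁^2], [-10·x₁, 2]].
At the point, J = [[-32.0000, 6.7500], [15.0000, 2.0000]] (det J = -165.2500).
Solving J·Δ = −F gives Δ = (0.5019, -1.1392).
Then the next iterate is (x₁, x₂)₁ = (-0.9981, 1.8608).
Round to (-0.9981, 1.8608) and repeat: F = (6.551707, -1.259418), J = [[-16.143587, 2.988611], [9.9810, 2.0000]].
Δ = (0.2715, -0.7254), so (x₁, x₂)₂ = (-0.7266, 1.1354).

(-0.7266, 1.1354)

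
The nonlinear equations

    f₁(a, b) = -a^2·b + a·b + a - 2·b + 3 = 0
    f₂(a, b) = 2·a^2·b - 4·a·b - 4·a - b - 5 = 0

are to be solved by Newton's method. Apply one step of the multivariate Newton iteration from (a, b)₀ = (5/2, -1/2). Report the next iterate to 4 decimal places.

(0.3182, -0.1818)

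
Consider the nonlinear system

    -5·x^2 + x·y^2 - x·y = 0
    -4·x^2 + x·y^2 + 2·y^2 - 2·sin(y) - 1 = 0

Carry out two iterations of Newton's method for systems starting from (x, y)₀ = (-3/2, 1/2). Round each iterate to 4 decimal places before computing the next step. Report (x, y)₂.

At (-3/2, 1/2): F = (-10.8750, -10.833851).
Jacobian J = [[-10·x + y^2 - y, 2·x·y - x], [-8·x + y^2, 2·x·y + 4·y - 2·cos(y)]].
At the point, J = [[14.7500, 0.0000], [12.2500, -1.255165]] (det J = -18.513686).
Solving J·Δ = −F gives Δ = (0.7373, -1.4357).
Then the next iterate is (x, y)₁ = (-0.7627, -0.9357).
Round to (-0.7627, -0.9357) and repeat: F = (-4.289985, -0.633517), J = [[9.438234, 2.190017], [6.977134, -3.501993]].
Δ = (0.3395, 0.4956), so (x, y)₂ = (-0.4232, -0.4401).

(-0.4232, -0.4401)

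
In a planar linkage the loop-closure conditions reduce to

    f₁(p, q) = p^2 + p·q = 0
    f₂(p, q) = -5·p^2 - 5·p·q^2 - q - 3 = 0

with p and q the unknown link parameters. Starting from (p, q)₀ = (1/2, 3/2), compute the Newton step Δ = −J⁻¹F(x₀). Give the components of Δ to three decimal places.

(-0.214, -0.929)

At (1/2, 3/2): F = (1.000, -11.375).
Jacobian J = [[2·p + q, p], [-10·p - 5·q^2, -10·p·q - 1]].
At the point, J = [[2.500, 0.500], [-16.250, -8.500]] (det J = -13.125).
Solving J·Δ = −F gives Δ = (-0.214, -0.929).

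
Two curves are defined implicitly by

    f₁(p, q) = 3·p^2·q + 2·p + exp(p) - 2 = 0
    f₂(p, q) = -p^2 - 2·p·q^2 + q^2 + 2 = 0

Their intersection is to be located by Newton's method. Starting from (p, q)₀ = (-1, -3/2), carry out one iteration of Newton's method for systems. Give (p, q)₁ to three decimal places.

At (-1, -3/2): F = (-8.13212, 7.750).
Jacobian J = [[6·p·q + exp(p) + 2, 3·p^2], [-2·p - 2·q^2, -4·p·q + 2·q]].
At the point, J = [[11.36788, 3.000], [-2.500, -9.000]] (det J = -94.81091).
Solving J·Δ = −F gives Δ = (0.527, 0.715).
Then the next iterate is (p, q)₁ = (-0.473, -0.785).

(-0.473, -0.785)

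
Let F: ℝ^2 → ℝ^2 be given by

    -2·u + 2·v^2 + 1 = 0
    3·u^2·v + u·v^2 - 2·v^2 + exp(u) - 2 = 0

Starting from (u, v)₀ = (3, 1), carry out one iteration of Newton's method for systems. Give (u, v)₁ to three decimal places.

(1.734, 1.117)

At (3, 1): F = (-3.000, 46.08554).
Jacobian J = [[-2, 4·v], [6·u·v + v^2 + exp(u), 3·u^2 + 2·u·v - 4·v]].
At the point, J = [[-2.000, 4.000], [39.08554, 29.000]] (det J = -214.34215).
Solving J·Δ = −F gives Δ = (-1.266, 0.117).
Then the next iterate is (u, v)₁ = (1.734, 1.117).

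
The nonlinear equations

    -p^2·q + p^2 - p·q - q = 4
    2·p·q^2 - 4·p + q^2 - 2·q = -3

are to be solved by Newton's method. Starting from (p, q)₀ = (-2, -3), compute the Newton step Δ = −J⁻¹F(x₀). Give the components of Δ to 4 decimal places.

(0.6867, 0.0241)

At (-2, -3): F = (9.0000, -10.0000).
Jacobian J = [[-2·p·q + 2·p - q, -p^2 - p - 1], [2·q^2 - 4, 4·p·q + 2·q - 2]].
At the point, J = [[-13.0000, -3.0000], [14.0000, 16.0000]] (det J = -166.0000).
Solving J·Δ = −F gives Δ = (0.6867, 0.0241).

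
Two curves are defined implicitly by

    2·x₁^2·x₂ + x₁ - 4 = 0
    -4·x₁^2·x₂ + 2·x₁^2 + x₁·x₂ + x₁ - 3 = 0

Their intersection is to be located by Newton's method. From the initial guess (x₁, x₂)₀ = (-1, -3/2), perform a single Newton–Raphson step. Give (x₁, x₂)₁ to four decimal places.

(13.5000, -48.2500)

At (-1, -3/2): F = (-8.0000, 5.5000).
Jacobian J = [[4·x₁·x₂ + 1, 2·x₁^2], [-8·x₁·x₂ + 4·x₁ + x₂ + 1, -4·x₁^2 + x₁]].
At the point, J = [[7.0000, 2.0000], [-16.5000, -5.0000]] (det J = -2.0000).
Solving J·Δ = −F gives Δ = (14.5000, -46.7500).
Then the next iterate is (x₁, x₂)₁ = (13.5000, -48.2500).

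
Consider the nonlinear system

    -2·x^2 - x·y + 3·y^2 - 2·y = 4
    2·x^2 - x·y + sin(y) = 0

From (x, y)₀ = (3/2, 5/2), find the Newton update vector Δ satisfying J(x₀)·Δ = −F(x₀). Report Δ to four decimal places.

(-0.9163, -0.8077)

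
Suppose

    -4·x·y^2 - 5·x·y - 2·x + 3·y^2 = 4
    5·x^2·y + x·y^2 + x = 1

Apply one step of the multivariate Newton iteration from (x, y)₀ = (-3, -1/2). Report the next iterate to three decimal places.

At (-3, -1/2): F = (-1.750, -27.250).
Jacobian J = [[-4·y^2 - 5·y - 2, -8·x·y - 5·x + 6·y], [10·x·y + y^2 + 1, 5·x^2 + 2·x·y]].
At the point, J = [[-0.500, 0.000], [16.250, 48.000]] (det J = -24.000).
Solving J·Δ = −F gives Δ = (-3.500, 1.753).
Then the next iterate is (x, y)₁ = (-6.500, 1.253).

(-6.500, 1.253)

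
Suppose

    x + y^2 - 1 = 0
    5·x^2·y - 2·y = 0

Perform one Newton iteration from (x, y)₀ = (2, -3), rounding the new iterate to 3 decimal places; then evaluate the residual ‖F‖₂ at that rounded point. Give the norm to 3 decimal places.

At (2, -3): F = (10.000, -54.000).
Jacobian J = [[1, 2·y], [10·x·y, 5·x^2 - 2]].
At the point, J = [[1.000, -6.000], [-60.000, 18.000]] (det J = -342.000).
Solving J·Δ = −F gives Δ = (-0.421, 1.596).
Then the next iterate is (x, y)₁ = (1.579, -1.404).
Re-evaluating at (1.579, -1.404): F = (2.55022, -14.69455), so ‖F‖₂ = 14.914.

14.914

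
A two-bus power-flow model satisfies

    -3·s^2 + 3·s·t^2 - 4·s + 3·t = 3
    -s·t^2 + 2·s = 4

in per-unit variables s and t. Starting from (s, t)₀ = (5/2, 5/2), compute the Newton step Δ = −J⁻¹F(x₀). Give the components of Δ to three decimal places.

(-1.766, -0.570)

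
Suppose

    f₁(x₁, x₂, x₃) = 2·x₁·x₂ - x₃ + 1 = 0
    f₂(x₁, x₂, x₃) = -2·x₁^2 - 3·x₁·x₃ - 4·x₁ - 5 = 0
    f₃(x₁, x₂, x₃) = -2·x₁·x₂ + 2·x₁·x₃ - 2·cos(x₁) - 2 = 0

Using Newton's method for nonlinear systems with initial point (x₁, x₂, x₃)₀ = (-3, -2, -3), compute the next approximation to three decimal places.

(-1.908, -0.421, -0.840)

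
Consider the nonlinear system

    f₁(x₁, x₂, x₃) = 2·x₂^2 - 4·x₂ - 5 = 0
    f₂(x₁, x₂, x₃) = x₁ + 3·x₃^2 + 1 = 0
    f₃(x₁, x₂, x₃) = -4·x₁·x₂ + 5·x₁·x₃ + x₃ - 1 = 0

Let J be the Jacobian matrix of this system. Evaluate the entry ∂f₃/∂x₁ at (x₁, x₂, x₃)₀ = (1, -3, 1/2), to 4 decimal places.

∂f₃/∂x₁ = -4·x₂ + 5·x₃.
At (1, -3, 1/2) this is 14.5000.

14.5000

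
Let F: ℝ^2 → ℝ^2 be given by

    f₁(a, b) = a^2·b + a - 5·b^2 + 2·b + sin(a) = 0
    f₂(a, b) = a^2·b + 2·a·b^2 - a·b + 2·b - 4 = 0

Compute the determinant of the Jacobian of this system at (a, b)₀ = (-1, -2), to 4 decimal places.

J = [[2·a·b + cos(a) + 1, a^2 - 10·b + 2], [2·a·b + 2·b^2 - b, a^2 + 4·a·b - a + 2]].
At the point, J = [[5.540302, 23.0000], [14.0000, 12.0000]].
det J = -255.5164.

-255.5164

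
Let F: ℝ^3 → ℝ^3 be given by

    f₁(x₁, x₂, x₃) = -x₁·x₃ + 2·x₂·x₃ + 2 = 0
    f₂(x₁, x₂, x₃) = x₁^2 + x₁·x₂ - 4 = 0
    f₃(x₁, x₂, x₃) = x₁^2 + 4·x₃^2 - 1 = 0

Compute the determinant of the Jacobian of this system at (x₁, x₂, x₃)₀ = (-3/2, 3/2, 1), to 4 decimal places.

15.7500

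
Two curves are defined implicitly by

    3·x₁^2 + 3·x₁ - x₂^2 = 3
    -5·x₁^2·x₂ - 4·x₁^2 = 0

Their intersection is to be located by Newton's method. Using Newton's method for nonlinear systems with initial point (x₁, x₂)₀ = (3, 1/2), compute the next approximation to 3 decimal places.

(1.443, 0.550)

At (3, 1/2): F = (32.750, -58.500).
Jacobian J = [[6·x₁ + 3, -2·x₂], [-10·x₁·x₂ - 8·x₁, -5·x₁^2]].
At the point, J = [[21.000, -1.000], [-39.000, -45.000]] (det J = -984.000).
Solving J·Δ = −F gives Δ = (-1.557, 0.050).
Then the next iterate is (x₁, x₂)₁ = (1.443, 0.550).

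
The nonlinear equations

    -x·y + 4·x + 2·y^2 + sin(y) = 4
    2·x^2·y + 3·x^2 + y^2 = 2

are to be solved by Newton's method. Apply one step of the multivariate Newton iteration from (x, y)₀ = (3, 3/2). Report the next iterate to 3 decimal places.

(3.385, -1.744)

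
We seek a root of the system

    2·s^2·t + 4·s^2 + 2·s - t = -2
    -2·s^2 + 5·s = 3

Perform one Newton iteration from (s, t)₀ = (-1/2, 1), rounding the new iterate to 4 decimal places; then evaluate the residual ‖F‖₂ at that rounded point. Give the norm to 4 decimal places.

5.5508

At (-1/2, 1): F = (1.5000, -6.0000).
Jacobian J = [[4·s·t + 8·s + 2, 2·s^2 - 1], [-4·s + 5, 0]].
At the point, J = [[-4.0000, -0.5000], [7.0000, 0.0000]] (det J = 3.5000).
Solving J·Δ = −F gives Δ = (0.8571, -3.8571).
Then the next iterate is (s, t)₁ = (0.3571, -2.8571).
Re-evaluating at (0.3571, -2.8571): F = (5.352705, -1.469541), so ‖F‖₂ = 5.5508.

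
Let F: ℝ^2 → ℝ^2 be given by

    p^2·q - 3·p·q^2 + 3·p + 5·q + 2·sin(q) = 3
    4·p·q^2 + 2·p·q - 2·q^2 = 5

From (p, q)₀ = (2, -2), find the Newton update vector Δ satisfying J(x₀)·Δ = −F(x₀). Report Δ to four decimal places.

At (2, -2): F = (-40.818595, 11.0000).
Jacobian J = [[2·p·q - 3·q^2 + 3, p^2 - 6·p·q + 2·cos(q) + 5], [4·q^2 + 2·q, 8·p·q + 2·p - 4·q]].
At the point, J = [[-17.0000, 32.167706], [12.0000, -20.0000]] (det J = -46.012476).
Solving J·Δ = −F gives Δ = (10.0522, 6.5813).

(10.0522, 6.5813)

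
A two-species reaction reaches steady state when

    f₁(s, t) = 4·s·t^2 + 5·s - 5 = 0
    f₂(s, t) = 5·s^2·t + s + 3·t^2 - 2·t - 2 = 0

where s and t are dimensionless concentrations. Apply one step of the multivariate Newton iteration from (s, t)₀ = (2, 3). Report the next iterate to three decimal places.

(1.231, 2.052)

At (2, 3): F = (77.000, 81.000).
Jacobian J = [[4·t^2 + 5, 8·s·t], [10·s·t + 1, 5·s^2 + 6·t - 2]].
At the point, J = [[41.000, 48.000], [61.000, 36.000]] (det J = -1452.000).
Solving J·Δ = −F gives Δ = (-0.769, -0.948).
Then the next iterate is (s, t)₁ = (1.231, 2.052).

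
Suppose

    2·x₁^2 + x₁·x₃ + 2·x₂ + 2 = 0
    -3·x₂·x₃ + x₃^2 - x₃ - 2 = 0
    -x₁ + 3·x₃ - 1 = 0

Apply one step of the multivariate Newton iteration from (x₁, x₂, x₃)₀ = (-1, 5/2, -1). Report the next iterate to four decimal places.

At (-1, 5/2, -1): F = (10.0000, 7.5000, -3.0000).
Jacobian J = [[4·x₁ + x₃, 2, x₁], [0, -3·x₃, -3·x₂ + 2·x₃ - 1], [-1, 0, 3]].
At the point, J = [[-5.0000, 2.0000, -1.0000], [0.0000, 3.0000, -10.5000], [-1.0000, 0.0000, 3.0000]] (det J = -27.0000).
Solving J·Δ = −F gives Δ = (3.6667, 5.2778, 2.2222).
Then the next iterate is (x₁, x₂, x₃)₁ = (2.6667, 7.7778, 1.2222).

(2.6667, 7.7778, 1.2222)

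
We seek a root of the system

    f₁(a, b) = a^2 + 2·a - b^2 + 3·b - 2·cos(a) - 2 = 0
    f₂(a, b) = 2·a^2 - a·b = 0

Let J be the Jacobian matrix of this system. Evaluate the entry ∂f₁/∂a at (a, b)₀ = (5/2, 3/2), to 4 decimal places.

∂f₁/∂a = 2·a + 2·sin(a) + 2.
At (5/2, 3/2) this is 8.1969.

8.1969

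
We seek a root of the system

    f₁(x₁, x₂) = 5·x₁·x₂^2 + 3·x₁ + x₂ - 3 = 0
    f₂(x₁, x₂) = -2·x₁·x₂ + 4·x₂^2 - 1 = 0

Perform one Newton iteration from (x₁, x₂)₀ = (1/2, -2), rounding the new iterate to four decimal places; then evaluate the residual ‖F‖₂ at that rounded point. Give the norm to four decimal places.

At (1/2, -2): F = (6.5000, 17.0000).
Jacobian J = [[5·x₂^2 + 3, 10·x₁·x₂ + 1], [-2·x₂, -2·x₁ + 8·x₂]].
At the point, J = [[23.0000, -9.0000], [4.0000, -17.0000]] (det J = -355.0000).
Solving J·Δ = −F gives Δ = (0.1197, 1.0282).
Then the next iterate is (x₁, x₂)₁ = (0.6197, -0.9718).
Re-evaluating at (0.6197, -0.9718): F = (0.813509, 3.982030), so ‖F‖₂ = 4.0643.

4.0643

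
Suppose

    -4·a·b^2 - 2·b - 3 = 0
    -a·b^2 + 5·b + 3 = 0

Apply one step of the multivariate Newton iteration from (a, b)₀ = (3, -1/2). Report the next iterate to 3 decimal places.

At (3, -1/2): F = (-5.000, -0.250).
Jacobian J = [[-4·b^2, -8·a·b - 2], [-b^2, -2·a·b + 5]].
At the point, J = [[-1.000, 10.000], [-0.250, 8.000]] (det J = -5.500).
Solving J·Δ = −F gives Δ = (-6.818, -0.182).
Then the next iterate is (a, b)₁ = (-3.818, -0.682).

(-3.818, -0.682)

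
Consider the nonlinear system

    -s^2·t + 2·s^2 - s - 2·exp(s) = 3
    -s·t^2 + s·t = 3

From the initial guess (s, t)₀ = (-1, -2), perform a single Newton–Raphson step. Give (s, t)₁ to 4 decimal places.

(-0.9222, -1.4934)

At (-1, -2): F = (1.264241, 3.0000).
Jacobian J = [[-2·s·t + 4·s - 2·exp(s) - 1, -s^2], [-t^2 + t, -2·s·t + s]].
At the point, J = [[-9.735759, -1.0000], [-6.0000, -5.0000]] (det J = 42.678794).
Solving J·Δ = −F gives Δ = (0.0778, 0.5066).
Then the next iterate is (s, t)₁ = (-0.9222, -1.4934).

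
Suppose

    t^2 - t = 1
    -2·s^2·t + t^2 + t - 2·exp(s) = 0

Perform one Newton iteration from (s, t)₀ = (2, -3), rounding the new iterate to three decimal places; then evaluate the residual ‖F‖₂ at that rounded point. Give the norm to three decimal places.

At (2, -3): F = (11.000, 15.22189).
Jacobian J = [[0, 2·t - 1], [-4·s·t - 2·exp(s), -2·s^2 + 2·t + 1]].
At the point, J = [[0.000, -7.000], [9.22189, -13.000]] (det J = 64.55321).
Solving J·Δ = −F gives Δ = (0.565, 1.571).
Then the next iterate is (s, t)₁ = (2.565, -1.429).
Re-evaluating at (2.565, -1.429): F = (2.47104, -6.58485), so ‖F‖₂ = 7.033.

7.033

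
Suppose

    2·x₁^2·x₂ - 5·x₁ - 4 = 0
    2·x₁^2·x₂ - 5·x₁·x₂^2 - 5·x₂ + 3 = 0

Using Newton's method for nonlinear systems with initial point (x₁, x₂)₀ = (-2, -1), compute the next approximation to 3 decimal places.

At (-2, -1): F = (-2.000, 10.000).
Jacobian J = [[4·x₁·x₂ - 5, 2·x₁^2], [4·x₁·x₂ - 5·x₂^2, 2·x₁^2 - 10·x₁·x₂ - 5]].
At the point, J = [[3.000, 8.000], [3.000, -17.000]] (det J = -75.000).
Solving J·Δ = −F gives Δ = (-0.613, 0.480).
Then the next iterate is (x₁, x₂)₁ = (-2.613, -0.520).

(-2.613, -0.520)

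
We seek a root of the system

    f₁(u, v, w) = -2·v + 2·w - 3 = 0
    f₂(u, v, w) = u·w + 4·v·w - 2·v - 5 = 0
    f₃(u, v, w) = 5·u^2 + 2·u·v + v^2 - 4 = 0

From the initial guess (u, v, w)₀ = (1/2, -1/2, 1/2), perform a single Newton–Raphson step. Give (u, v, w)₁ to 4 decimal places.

At (1/2, -1/2, 1/2): F = (-1.0000, -4.7500, -3.0000).
Jacobian J = [[0, -2, 2], [w, 4·w - 2, u + 4·v], [10·u + 2·v, 2·u + 2·v, 0]].
At the point, J = [[0.0000, -2.0000, 2.0000], [0.5000, 0.0000, -1.5000], [4.0000, 0.0000, 0.0000]] (det J = 12.0000).
Solving J·Δ = −F gives Δ = (0.7500, -3.4167, -2.9167).
Then the next iterate is (u, v, w)₁ = (1.2500, -3.9167, -2.4167).

(1.2500, -3.9167, -2.4167)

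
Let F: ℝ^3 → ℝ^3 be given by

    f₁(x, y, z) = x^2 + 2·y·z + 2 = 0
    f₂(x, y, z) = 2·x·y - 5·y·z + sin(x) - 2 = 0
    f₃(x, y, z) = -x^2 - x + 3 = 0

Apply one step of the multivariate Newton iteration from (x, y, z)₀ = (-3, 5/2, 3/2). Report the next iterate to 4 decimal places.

(-2.4000, 3.1275, -1.8565)

At (-3, 5/2, 3/2): F = (18.5000, -35.891120, -3.0000).
Jacobian J = [[2·x, 2·z, 2·y], [2·y + cos(x), 2·x - 5·z, -5·y], [-2·x - 1, 0, 0]].
At the point, J = [[-6.0000, 3.0000, 5.0000], [4.010008, -13.5000, -12.5000], [5.0000, 0.0000, 0.0000]] (det J = 150.0000).
Solving J·Δ = −F gives Δ = (0.6000, 0.6275, -3.3565).
Then the next iterate is (x, y, z)₁ = (-2.4000, 3.1275, -1.8565).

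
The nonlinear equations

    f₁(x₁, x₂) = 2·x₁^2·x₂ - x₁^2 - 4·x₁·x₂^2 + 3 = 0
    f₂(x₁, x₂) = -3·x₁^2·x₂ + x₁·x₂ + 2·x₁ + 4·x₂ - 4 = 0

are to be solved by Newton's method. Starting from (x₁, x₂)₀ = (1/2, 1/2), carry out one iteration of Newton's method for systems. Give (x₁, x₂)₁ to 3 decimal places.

At (1/2, 1/2): F = (2.500, -1.125).
Jacobian J = [[4·x₁·x₂ - 2·x₁ - 4·x₂^2, 2·x₁^2 - 8·x₁·x₂], [-6·x₁·x₂ + x₂ + 2, -3·x₁^2 + x₁ + 4]].
At the point, J = [[-1.000, -1.500], [1.000, 3.750]] (det J = -2.250).
Solving J·Δ = −F gives Δ = (3.417, -0.611).
Then the next iterate is (x₁, x₂)₁ = (3.917, -0.111).

(3.917, -0.111)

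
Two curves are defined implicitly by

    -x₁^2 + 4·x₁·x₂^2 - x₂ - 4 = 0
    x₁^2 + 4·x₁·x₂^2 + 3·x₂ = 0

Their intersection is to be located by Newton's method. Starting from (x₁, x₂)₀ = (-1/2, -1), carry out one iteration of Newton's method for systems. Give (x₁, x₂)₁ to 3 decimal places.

(0.365, -0.692)

At (-1/2, -1): F = (-5.250, -4.750).
Jacobian J = [[-2·x₁ + 4·x₂^2, 8·x₁·x₂ - 1], [2·x₁ + 4·x₂^2, 8·x₁·x₂ + 3]].
At the point, J = [[5.000, 3.000], [3.000, 7.000]] (det J = 26.000).
Solving J·Δ = −F gives Δ = (0.865, 0.308).
Then the next iterate is (x₁, x₂)₁ = (0.365, -0.692).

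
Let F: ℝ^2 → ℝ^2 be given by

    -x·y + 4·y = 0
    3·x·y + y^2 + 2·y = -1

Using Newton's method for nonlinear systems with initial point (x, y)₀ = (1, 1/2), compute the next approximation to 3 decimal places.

At (1, 1/2): F = (1.500, 3.750).
Jacobian J = [[-y, -x + 4], [3·y, 3·x + 2·y + 2]].
At the point, J = [[-0.500, 3.000], [1.500, 6.000]] (det J = -7.500).
Solving J·Δ = −F gives Δ = (-0.300, -0.550).
Then the next iterate is (x, y)₁ = (0.700, -0.050).

(0.700, -0.050)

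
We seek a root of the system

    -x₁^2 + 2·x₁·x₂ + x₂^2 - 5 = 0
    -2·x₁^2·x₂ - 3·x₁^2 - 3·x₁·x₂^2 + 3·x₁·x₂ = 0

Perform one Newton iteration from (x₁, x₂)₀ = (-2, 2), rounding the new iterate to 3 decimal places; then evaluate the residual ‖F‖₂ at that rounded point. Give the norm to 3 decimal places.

5.179

At (-2, 2): F = (-13.000, -16.000).
Jacobian J = [[-2·x₁ + 2·x₂, 2·x₁ + 2·x₂], [-4·x₁·x₂ - 6·x₁ - 3·x₂^2 + 3·x₂, -2·x₁^2 - 6·x₁·x₂ + 3·x₁]].
At the point, J = [[8.000, 0.000], [22.000, 10.000]] (det J = 80.000).
Solving J·Δ = −F gives Δ = (1.625, -1.975).
Then the next iterate is (x₁, x₂)₁ = (-0.375, 0.025).
Re-evaluating at (-0.375, 0.025): F = (-5.15875, -0.45633), so ‖F‖₂ = 5.179.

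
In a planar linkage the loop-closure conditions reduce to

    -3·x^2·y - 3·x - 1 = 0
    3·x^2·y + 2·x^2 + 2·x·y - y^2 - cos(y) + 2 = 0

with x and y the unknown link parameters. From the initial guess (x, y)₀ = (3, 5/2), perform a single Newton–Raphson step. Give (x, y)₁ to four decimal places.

At (3, 5/2): F = (-77.5000, 97.051144).
Jacobian J = [[-6·x·y - 3, -3·x^2], [6·x·y + 4·x + 2·y, 3·x^2 + 2·x - 2·y + sin(y)]].
At the point, J = [[-48.0000, -27.0000], [62.0000, 28.598472]] (det J = 301.273337).
Solving J·Δ = −F gives Δ = (-1.3410, -0.4864).
Then the next iterate is (x, y)₁ = (1.6590, 2.0136).

(1.6590, 2.0136)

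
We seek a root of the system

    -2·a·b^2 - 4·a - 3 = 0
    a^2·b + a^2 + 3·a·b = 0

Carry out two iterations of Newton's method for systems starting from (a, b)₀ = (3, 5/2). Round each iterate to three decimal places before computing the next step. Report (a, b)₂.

At (3, 5/2): F = (-52.500, 54.000).
Jacobian J = [[-2·b^2 - 4, -4·a·b], [2·a·b + 2·a + 3·b, a^2 + 3·a]].
At the point, J = [[-16.500, -30.000], [28.500, 18.000]] (det J = 558.000).
Solving J·Δ = −F gives Δ = (-1.210, -1.085).
Then the next iterate is (a, b)₁ = (1.790, 1.415).
Round to (1.790, 1.415) and repeat: F = (-17.32797, 15.33645), J = [[-8.00445, -10.13140], [12.89070, 8.57410]].
Δ = (-0.110, -1.624), so (a, b)₂ = (1.680, -0.209).

(1.680, -0.209)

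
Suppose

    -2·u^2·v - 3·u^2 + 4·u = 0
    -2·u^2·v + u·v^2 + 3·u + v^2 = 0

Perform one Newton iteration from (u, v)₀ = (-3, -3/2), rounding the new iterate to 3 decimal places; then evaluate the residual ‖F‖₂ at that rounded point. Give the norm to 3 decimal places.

At (-3, -3/2): F = (-12.000, 13.500).
Jacobian J = [[-4·u·v - 6·u + 4, -2·u^2], [-4·u·v + v^2 + 3, -2·u^2 + 2·u·v + 2·v]].
At the point, J = [[4.000, -18.000], [-12.750, -12.000]] (det J = -277.500).
Solving J·Δ = −F gives Δ = (1.395, -0.357).
Then the next iterate is (u, v)₁ = (-1.605, -1.857).
Re-evaluating at (-1.605, -1.857): F = (-4.58072, 2.66605), so ‖F‖₂ = 5.300.

5.300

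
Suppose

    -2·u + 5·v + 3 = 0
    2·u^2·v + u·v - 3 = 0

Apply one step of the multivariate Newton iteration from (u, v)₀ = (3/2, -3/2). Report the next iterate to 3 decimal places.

At (3/2, -3/2): F = (-7.500, -12.000).
Jacobian J = [[-2, 5], [4·u·v + v, 2·u^2 + u]].
At the point, J = [[-2.000, 5.000], [-10.500, 6.000]] (det J = 40.500).
Solving J·Δ = −F gives Δ = (-0.370, 1.352).
Then the next iterate is (u, v)₁ = (1.130, -0.148).

(1.130, -0.148)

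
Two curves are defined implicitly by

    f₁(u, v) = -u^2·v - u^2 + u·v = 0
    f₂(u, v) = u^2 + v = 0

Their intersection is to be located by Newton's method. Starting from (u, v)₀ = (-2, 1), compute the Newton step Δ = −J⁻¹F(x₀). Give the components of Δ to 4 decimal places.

At (-2, 1): F = (-10.0000, 5.0000).
Jacobian J = [[-2·u·v - 2·u + v, -u^2 + u], [2·u, 1]].
At the point, J = [[9.0000, -6.0000], [-4.0000, 1.0000]] (det J = -15.0000).
Solving J·Δ = −F gives Δ = (1.3333, 0.3333).

(1.3333, 0.3333)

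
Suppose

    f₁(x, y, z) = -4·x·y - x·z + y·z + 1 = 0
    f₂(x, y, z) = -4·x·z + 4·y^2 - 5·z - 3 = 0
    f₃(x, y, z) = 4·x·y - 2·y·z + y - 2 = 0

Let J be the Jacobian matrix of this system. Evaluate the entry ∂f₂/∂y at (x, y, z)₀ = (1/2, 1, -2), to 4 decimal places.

∂f₂/∂y = 8·y.
At (1/2, 1, -2) this is 8.0000.

8.0000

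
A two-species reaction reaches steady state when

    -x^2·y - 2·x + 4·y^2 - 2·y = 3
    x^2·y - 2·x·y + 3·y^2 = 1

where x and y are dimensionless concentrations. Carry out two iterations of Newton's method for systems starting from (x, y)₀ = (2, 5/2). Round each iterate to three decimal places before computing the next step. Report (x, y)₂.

(0.225, 1.067)

At (2, 5/2): F = (3.000, 17.750).
Jacobian J = [[-2·x·y - 2, -x^2 + 8·y - 2], [2·x·y - 2·y, x^2 - 2·x + 6·y]].
At the point, J = [[-12.000, 14.000], [5.000, 15.000]] (det J = -250.000).
Solving J·Δ = −F gives Δ = (-0.814, -0.912).
Then the next iterate is (x, y)₁ = (1.186, 1.588).
Round to (1.186, 1.588) and repeat: F = (-0.69470, 5.03217), J = [[-5.76674, 9.29740], [0.59074, 8.56260]].
Δ = (-0.961, -0.521), so (x, y)₂ = (0.225, 1.067).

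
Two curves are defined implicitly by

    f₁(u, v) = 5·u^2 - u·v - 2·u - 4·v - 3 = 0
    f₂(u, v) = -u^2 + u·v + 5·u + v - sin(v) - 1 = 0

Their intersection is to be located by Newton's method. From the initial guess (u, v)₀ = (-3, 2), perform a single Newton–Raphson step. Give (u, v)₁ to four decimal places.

(-1.4628, -4.2664)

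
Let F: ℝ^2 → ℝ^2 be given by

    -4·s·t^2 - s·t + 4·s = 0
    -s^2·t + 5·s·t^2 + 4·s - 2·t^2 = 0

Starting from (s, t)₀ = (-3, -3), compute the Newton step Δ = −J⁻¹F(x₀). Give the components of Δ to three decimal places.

(-2.565, 2.339)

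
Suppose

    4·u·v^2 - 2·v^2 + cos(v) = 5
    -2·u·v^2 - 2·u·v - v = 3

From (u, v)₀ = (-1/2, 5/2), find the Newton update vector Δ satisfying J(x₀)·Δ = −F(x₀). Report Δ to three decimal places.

At (-1/2, 5/2): F = (-30.80114, 3.250).
Jacobian J = [[4·v^2, 8·u·v - 4·v - sin(v)], [-2·v^2 - 2·v, -4·u·v - 2·u - 1]].
At the point, J = [[25.000, -20.59847], [-17.500, 5.000]] (det J = -235.47326).
Solving J·Δ = −F gives Δ = (-0.370, -1.944).

(-0.370, -1.944)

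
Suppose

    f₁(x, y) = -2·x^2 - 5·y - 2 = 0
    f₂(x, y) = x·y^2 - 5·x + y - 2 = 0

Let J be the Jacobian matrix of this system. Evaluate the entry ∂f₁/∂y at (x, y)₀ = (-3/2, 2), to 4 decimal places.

∂f₁/∂y = -5.
At (-3/2, 2) this is -5.0000.

-5.0000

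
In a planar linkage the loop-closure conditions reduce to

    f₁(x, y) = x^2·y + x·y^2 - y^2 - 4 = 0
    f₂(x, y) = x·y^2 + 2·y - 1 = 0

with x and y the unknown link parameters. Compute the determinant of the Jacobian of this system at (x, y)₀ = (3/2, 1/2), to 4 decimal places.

5.4375

J = [[2·x·y + y^2, x^2 + 2·x·y - 2·y], [y^2, 2·x·y + 2]].
At the point, J = [[1.7500, 2.7500], [0.2500, 3.5000]].
det J = 5.4375.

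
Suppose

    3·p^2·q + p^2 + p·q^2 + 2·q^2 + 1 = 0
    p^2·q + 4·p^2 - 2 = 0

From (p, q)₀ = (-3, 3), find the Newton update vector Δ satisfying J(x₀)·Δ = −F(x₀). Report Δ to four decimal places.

(1.2837, -0.7872)

At (-3, 3): F = (82.0000, 61.0000).
Jacobian J = [[6·p·q + 2·p + q^2, 3·p^2 + 2·p·q + 4·q], [2·p·q + 8·p, p^2]].
At the point, J = [[-51.0000, 21.0000], [-42.0000, 9.0000]] (det J = 423.0000).
Solving J·Δ = −F gives Δ = (1.2837, -0.7872).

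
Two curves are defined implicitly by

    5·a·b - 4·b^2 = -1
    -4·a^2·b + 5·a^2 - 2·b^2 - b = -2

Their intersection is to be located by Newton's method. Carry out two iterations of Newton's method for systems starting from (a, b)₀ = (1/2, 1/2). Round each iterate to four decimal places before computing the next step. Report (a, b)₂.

(0.5068, 0.8432)

At (1/2, 1/2): F = (1.2500, 1.7500).
Jacobian J = [[5·b, 5·a - 8·b], [-8·a·b + 10·a, -4·a^2 - 4·b - 1]].
At the point, J = [[2.5000, -1.5000], [3.0000, -4.0000]] (det J = -5.5000).
Solving J·Δ = −F gives Δ = (-0.4318, 0.1136).
Then the next iterate is (a, b)₁ = (0.0682, 0.6136).
Round to (0.0682, 0.6136) and repeat: F = (-0.296782, 0.645230), J = [[3.0680, -4.5678], [0.347220, -3.473005]].
Δ = (0.4386, 0.2296), so (a, b)₂ = (0.5068, 0.8432).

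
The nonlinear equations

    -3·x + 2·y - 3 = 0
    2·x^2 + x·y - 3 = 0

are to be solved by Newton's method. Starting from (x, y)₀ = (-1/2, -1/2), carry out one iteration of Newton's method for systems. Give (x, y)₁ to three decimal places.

(-1.385, -0.577)

At (-1/2, -1/2): F = (-2.500, -2.250).
Jacobian J = [[-3, 2], [4·x + y, x]].
At the point, J = [[-3.000, 2.000], [-2.500, -0.500]] (det J = 6.500).
Solving J·Δ = −F gives Δ = (-0.885, -0.077).
Then the next iterate is (x, y)₁ = (-1.385, -0.577).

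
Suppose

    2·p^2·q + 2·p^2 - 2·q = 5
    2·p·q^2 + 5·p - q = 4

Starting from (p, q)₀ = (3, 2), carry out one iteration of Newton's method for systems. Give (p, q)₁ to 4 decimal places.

(2.1823, 1.0274)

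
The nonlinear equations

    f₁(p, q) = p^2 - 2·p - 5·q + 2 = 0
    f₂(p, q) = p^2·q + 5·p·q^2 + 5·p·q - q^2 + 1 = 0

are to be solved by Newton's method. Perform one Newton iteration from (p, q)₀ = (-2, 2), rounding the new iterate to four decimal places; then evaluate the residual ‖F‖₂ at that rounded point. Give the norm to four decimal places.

At (-2, 2): F = (0.0000, -55.0000).
Jacobian J = [[2·p - 2, -5], [2·p·q + 5·q^2 + 5·q, p^2 + 10·p·q + 5·p - 2·q]].
At the point, J = [[-6.0000, -5.0000], [22.0000, -50.0000]] (det J = 410.0000).
Solving J·Δ = −F gives Δ = (0.6707, -0.8049).
Then the next iterate is (p, q)₁ = (-1.3293, 1.1951).
Re-evaluating at (-1.3293, 1.1951): F = (0.450138, -15.752665), so ‖F‖₂ = 15.7591.

15.7591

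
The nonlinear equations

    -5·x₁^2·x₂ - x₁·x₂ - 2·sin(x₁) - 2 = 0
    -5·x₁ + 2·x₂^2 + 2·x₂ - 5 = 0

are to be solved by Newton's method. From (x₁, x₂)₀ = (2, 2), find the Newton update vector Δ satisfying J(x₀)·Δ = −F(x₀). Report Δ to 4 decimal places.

At (2, 2): F = (-47.818595, -3.0000).
Jacobian J = [[-10·x₁·x₂ - x₂ - 2·cos(x₁), -5·x₁^2 - x₁], [-5, 4·x₂ + 2]].
At the point, J = [[-41.167706, -22.0000], [-5.0000, 10.0000]] (det J = -521.677063).
Solving J·Δ = −F gives Δ = (-1.0431, -0.2216).

(-1.0431, -0.2216)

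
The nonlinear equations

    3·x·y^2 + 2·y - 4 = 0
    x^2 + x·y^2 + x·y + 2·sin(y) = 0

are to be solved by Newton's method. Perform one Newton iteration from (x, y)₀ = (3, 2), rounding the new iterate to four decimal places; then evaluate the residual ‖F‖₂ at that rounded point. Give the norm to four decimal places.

At (3, 2): F = (36.0000, 28.818595).
Jacobian J = [[3·y^2, 6·x·y + 2], [2·x + y^2 + y, 2·x·y + x + 2·cos(y)]].
At the point, J = [[12.0000, 38.0000], [12.0000, 14.167706]] (det J = -285.987524).
Solving J·Δ = −F gives Δ = (-2.0458, -0.3013).
Then the next iterate is (x, y)₁ = (0.9542, 1.6987).
Re-evaluating at (0.9542, 1.6987): F = (7.657666, 7.268482), so ‖F‖₂ = 10.5580.

10.5580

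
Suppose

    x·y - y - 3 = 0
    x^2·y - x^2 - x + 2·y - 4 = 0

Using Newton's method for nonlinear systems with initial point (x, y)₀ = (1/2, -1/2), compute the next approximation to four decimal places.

(-3.3421, -2.1579)

At (1/2, -1/2): F = (-2.7500, -5.8750).
Jacobian J = [[y, x - 1], [2·x·y - 2·x - 1, x^2 + 2]].
At the point, J = [[-0.5000, -0.5000], [-2.5000, 2.2500]] (det J = -2.3750).
Solving J·Δ = −F gives Δ = (-3.8421, -1.6579).
Then the next iterate is (x, y)₁ = (-3.3421, -2.1579).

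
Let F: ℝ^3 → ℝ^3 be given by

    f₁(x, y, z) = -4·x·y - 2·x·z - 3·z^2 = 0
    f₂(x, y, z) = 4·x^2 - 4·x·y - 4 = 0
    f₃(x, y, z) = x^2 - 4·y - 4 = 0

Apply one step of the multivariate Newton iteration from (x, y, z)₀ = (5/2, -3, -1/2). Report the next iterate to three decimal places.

(1.712, -0.423, -2.635)

At (5/2, -3, -1/2): F = (31.750, 51.000, 14.250).
Jacobian J = [[-4·y - 2·z, -4·x, -2·x - 6·z], [8·x - 4·y, -4·x, 0], [2·x, -4, 0]].
At the point, J = [[13.000, -10.000, -2.000], [32.000, -10.000, 0.000], [5.000, -4.000, 0.000]] (det J = 156.000).
Solving J·Δ = −F gives Δ = (-0.788, 2.577, -2.135).
Then the next iterate is (x, y, z)₁ = (1.712, -0.423, -2.635).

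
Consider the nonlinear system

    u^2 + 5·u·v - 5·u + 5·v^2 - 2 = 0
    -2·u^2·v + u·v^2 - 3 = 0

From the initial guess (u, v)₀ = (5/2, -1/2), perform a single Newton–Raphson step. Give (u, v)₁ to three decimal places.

(93.000, 31.433)

At (5/2, -1/2): F = (-13.250, 3.875).
Jacobian J = [[2·u + 5·v - 5, 5·u + 10·v], [-4·u·v + v^2, -2·u^2 + 2·u·v]].
At the point, J = [[-2.500, 7.500], [5.250, -15.000]] (det J = -1.875).
Solving J·Δ = −F gives Δ = (90.500, 31.933).
Then the next iterate is (u, v)₁ = (93.000, 31.433).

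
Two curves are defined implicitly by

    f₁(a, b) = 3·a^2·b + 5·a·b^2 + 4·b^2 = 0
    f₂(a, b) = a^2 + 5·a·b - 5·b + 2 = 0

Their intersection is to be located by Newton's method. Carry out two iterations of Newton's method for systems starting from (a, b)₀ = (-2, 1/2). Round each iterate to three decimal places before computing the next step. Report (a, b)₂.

(-0.684, 0.272)

At (-2, 1/2): F = (4.500, -1.500).
Jacobian J = [[6·a·b + 5·b^2, 3·a^2 + 10·a·b + 8·b], [2·a + 5·b, 5·a - 5]].
At the point, J = [[-4.750, 6.000], [-1.500, -15.000]] (det J = 80.250).
Solving J·Δ = −F gives Δ = (0.729, -0.173).
Then the next iterate is (a, b)₁ = (-1.271, 0.327).
Round to (-1.271, 0.327) and repeat: F = (1.33293, -0.09764), J = [[-1.95906, 3.30615], [-0.907, -11.355]].
Δ = (0.587, -0.055), so (a, b)₂ = (-0.684, 0.272).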